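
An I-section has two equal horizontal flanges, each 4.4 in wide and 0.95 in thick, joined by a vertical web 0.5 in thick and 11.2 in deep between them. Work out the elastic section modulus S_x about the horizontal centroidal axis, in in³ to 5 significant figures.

S_x ≈ 56.137 in³

Split into non-overlapping primitives; take the origin at the lower-left of the bounding box.
Bottom flange: 4.4 × 0.95, A = 4.18 in², y = 0.475 in, Ī = 0.3143708 in⁴.
Web: 0.5 × 11.2, A = 5.6 in², y = 6.55 in, Ī = 58.53867 in⁴.
Top flange: 4.4 × 0.95, A = 4.18 in², y = 12.625 in, Ī = 0.3143708 in⁴.
By symmetry the centroid is at mid-height, ȳ = 6.55 in.
Transfer each piece to the horizontal centroidal axis using Ī + A·d² with d = y − 6.55:
  bottom flange: d = -6.075 in → contributes +154.5799 in⁴
  web: d = 0 in → contributes +58.53867 in⁴
  top flange: d = 6.075 in → contributes +154.5799 in⁴
Total I = 367.6984 in⁴.
Extreme fibre distance c = 6.55 in; S = I/c = 56.13717 in³.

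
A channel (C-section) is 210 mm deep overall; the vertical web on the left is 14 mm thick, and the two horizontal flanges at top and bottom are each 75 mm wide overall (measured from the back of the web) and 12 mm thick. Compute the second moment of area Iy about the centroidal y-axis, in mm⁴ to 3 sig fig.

Iy ≈ 1.88 × 10⁶ mm⁴

Treat the section as a set of non-overlapping primitives; coordinates are from the bounding-box lower-left.
Web: 14 × 210, A = 2 940 mm², x = 7 mm, Ī = 48 020 mm⁴.
Top flange (beyond web): 61 × 12, A = 732 mm², x = 44.5 mm, Ī = 226 981 mm⁴.
Bottom flange (beyond web): 61 × 12, A = 732 mm², x = 44.5 mm, Ī = 226 981 mm⁴.
Centroid: x̄ = ΣA·x / ΣA = 19.466 mm.
Transfer each piece to the centroidal y-axis using Ī + A·d² with d = x − 19.466:
  web: d = -12.466 mm → contributes +504 895 mm⁴
  top flange (beyond web): d = 25.034 mm → contributes +685 728 mm⁴
  bottom flange (beyond web): d = 25.034 mm → contributes +685 728 mm⁴
Total I = 1 876 352 mm⁴.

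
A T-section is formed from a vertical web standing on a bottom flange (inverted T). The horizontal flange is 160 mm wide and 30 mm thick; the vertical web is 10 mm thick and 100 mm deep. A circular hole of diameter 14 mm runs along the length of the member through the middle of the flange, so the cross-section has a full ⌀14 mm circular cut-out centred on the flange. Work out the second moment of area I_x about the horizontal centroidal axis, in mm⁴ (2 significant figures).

Break the section into simple shapes (no overlaps), measuring from the bottom-left corner of the bounding box.
Flange: 160 × 30, A = 4 800 mm², y = 15 mm, Ī = 360 000 mm⁴.
Web: 10 × 100, A = 1 000 mm², y = 80 mm, Ī = 833 333 mm⁴.
Hole (subtracted): ⌀14, A = 153.9 mm², y = 15 mm, Ī = 1 886 mm⁴.
Centroid: ȳ = ΣA·y / ΣA = 26.51 mm.
Transfer each piece to the horizontal centroidal axis using Ī + A·d² with d = y − 26.51:
  flange: d = -11.51 mm → contributes +996 175 mm⁴
  web: d = 53.49 mm → contributes +3 694 251 mm⁴
  hole: d = -11.51 mm → contributes −22 288 mm⁴
Total I = 4 668 138 mm⁴.

I_x ≈ 4.7 × 10⁶ mm⁴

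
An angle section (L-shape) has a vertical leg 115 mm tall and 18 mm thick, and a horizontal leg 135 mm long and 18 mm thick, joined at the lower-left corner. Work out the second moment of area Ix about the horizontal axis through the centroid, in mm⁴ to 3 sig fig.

Treat the section as a set of non-overlapping primitives; coordinates are from the bounding-box lower-left.
Vertical leg: 18 × 115, A = 2 070 mm², y = 57.5 mm, Ī = 2 281 313 mm⁴.
Horizontal leg (remainder): 117 × 18, A = 2 106 mm², y = 9 mm, Ī = 56 862 mm⁴.
Centroid: ȳ = ΣA·y / ΣA = 33.041 mm.
Transfer each piece to the horizontal axis through the centroid using Ī + A·d² with d = y − 33.041:
  vertical leg: d = 24.459 mm → contributes +3 519 680 mm⁴
  horizontal leg (remainder): d = -24.041 mm → contributes +1 274 061 mm⁴
Total I = 4 793 741 mm⁴.

Ix ≈ 4.79 × 10⁶ mm⁴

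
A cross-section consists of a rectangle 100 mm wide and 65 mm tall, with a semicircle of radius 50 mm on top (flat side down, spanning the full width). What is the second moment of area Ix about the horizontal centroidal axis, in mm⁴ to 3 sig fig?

Break the section into simple shapes (no overlaps), measuring from the bottom-left corner of the bounding box.
Rectangular body: 100 × 65, A = 6 500 mm², y = 32.5 mm, Ī = 2 288 542 mm⁴.
Semicircular cap: semicircle r = 50, A = 3 927 mm², y = 86.221 mm, Ī = 685 981 mm⁴.
Centroid: ȳ = ΣA·y / ΣA = 52.732 mm.
Transfer each piece to the horizontal centroidal axis using Ī + A·d² with d = y − 52.732:
  rectangular body: d = -20.232 mm → contributes +4 949 253 mm⁴
  semicircular cap: d = 33.489 mm → contributes +5 090 021 mm⁴
Total I = 10 039 275 mm⁴.

Ix ≈ 1.00 × 10⁷ mm⁴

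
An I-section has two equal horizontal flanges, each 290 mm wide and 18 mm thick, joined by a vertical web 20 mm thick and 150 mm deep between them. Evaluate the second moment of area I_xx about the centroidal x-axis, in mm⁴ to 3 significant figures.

Treat the section as a set of non-overlapping primitives; coordinates are from the bounding-box lower-left.
Bottom flange: 290 × 18, A = 5 220 mm², y = 9 mm, Ī = 140 940 mm⁴.
Web: 20 × 150, A = 3 000 mm², y = 93 mm, Ī = 5 625 000 mm⁴.
Top flange: 290 × 18, A = 5 220 mm², y = 177 mm, Ī = 140 940 mm⁴.
By symmetry the centroid is at mid-height, ȳ = 93 mm.
Transfer each piece to the centroidal x-axis using Ī + A·d² with d = y − 93:
  bottom flange: d = -84 mm → contributes +36 973 260 mm⁴
  web: d = 0 mm → contributes +5 625 000 mm⁴
  top flange: d = 84 mm → contributes +36 973 260 mm⁴
Total I = 79 571 520 mm⁴.

I_xx ≈ 7.96 × 10⁷ mm⁴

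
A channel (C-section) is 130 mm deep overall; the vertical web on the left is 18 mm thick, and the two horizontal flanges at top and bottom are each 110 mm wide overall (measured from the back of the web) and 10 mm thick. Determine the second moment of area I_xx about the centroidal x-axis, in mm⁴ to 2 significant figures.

Break the section into simple shapes (no overlaps), measuring from the bottom-left corner of the bounding box.
Web: 18 × 130, A = 2 340 mm², y = 65 mm, Ī = 3 295 500 mm⁴.
Top flange (beyond web): 92 × 10, A = 920 mm², y = 125 mm, Ī = 7 667 mm⁴.
Bottom flange (beyond web): 92 × 10, A = 920 mm², y = 5 mm, Ī = 7 667 mm⁴.
By symmetry the centroid is at mid-height, ȳ = 65 mm.
Transfer each piece to the centroidal x-axis using Ī + A·d² with d = y − 65:
  web: d = 0 mm → contributes +3 295 500 mm⁴
  top flange (beyond web): d = 60 mm → contributes +3 319 667 mm⁴
  bottom flange (beyond web): d = -60 mm → contributes +3 319 667 mm⁴
Total I = 9 934 833 mm⁴.

I_xx ≈ 9.9 × 10⁶ mm⁴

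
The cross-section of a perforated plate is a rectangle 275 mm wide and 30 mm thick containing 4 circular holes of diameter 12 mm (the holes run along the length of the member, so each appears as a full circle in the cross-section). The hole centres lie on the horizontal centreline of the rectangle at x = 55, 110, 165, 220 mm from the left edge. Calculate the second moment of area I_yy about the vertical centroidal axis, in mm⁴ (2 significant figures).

I_yy ≈ 5.0 × 10⁷ mm⁴

Split into non-overlapping primitives; take the origin at the lower-left of the bounding box.
Plate: 275 × 30, A = 8 250 mm², x = 137.5 mm, Ī = 51 992 188 mm⁴.
Hole 1 (subtracted): ⌀12, A = 113.1 mm², x = 55 mm, Ī = 1 018 mm⁴.
Hole 2 (subtracted): ⌀12, A = 113.1 mm², x = 110 mm, Ī = 1 018 mm⁴.
Hole 3 (subtracted): ⌀12, A = 113.1 mm², x = 165 mm, Ī = 1 018 mm⁴.
Hole 4 (subtracted): ⌀12, A = 113.1 mm², x = 220 mm, Ī = 1 018 mm⁴.
By symmetry the centroid is at mid-width, x̄ = 137.5 mm.
Transfer each piece to the vertical centroidal axis using Ī + A·d² with d = x − 137.5:
  plate: d = 0 mm → contributes +51 992 188 mm⁴
  hole 1: d = -82.5 mm → contributes −770 787 mm⁴
  hole 2: d = -27.5 mm → contributes −86 548 mm⁴
  hole 3: d = 27.5 mm → contributes −86 548 mm⁴
  hole 4: d = 82.5 mm → contributes −770 787 mm⁴
Total I = 50 277 519 mm⁴.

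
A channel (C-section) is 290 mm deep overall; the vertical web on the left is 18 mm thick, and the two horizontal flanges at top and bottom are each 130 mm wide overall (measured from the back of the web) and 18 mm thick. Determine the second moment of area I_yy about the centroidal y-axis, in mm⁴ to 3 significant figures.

I_yy ≈ 1.40 × 10⁷ mm⁴

Treat the section as a set of non-overlapping primitives; coordinates are from the bounding-box lower-left.
Web: 18 × 290, A = 5 220 mm², x = 9 mm, Ī = 140 940 mm⁴.
Top flange (beyond web): 112 × 18, A = 2 016 mm², x = 74 mm, Ī = 2 107 392 mm⁴.
Bottom flange (beyond web): 112 × 18, A = 2 016 mm², x = 74 mm, Ī = 2 107 392 mm⁴.
Centroid: x̄ = ΣA·x / ΣA = 37.327 mm.
Transfer each piece to the centroidal y-axis using Ī + A·d² with d = x − 37.327:
  web: d = -28.327 mm → contributes +4 329 522 mm⁴
  top flange (beyond web): d = 36.673 mm → contributes +4 818 751 mm⁴
  bottom flange (beyond web): d = 36.673 mm → contributes +4 818 751 mm⁴
Total I = 13 967 024 mm⁴.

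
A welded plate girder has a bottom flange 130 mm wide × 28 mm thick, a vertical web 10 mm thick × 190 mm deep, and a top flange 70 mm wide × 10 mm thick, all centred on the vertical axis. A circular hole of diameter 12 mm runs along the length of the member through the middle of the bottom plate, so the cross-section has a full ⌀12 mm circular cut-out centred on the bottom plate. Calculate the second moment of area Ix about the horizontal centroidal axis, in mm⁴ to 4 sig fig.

Ix ≈ 3.872 × 10⁷ mm⁴

Treat the section as a set of non-overlapping primitives; coordinates are from the bounding-box lower-left.
Bottom plate: 130 × 28, A = 3 640 mm², y = 14 mm, Ī = 237 813 mm⁴.
Web plate: 10 × 190, A = 1 900 mm², y = 123 mm, Ī = 5 715 833 mm⁴.
Top plate: 70 × 10, A = 700 mm², y = 223 mm, Ī = 5833.33 mm⁴.
Hole (subtracted): ⌀12, A = 113.097 mm², y = 14 mm, Ī = 1017.88 mm⁴.
Centroid: ȳ = ΣA·y / ΣA = 71.68 mm.
Transfer each piece to the horizontal centroidal axis using Ī + A·d² with d = y − 71.68:
  bottom plate: d = -57.68 mm → contributes +12 348 047 mm⁴
  web plate: d = 51.32 mm → contributes +10 719 936 mm⁴
  top plate: d = 151.32 mm → contributes +16 034 244 mm⁴
  hole: d = -57.68 mm → contributes −377 291 mm⁴
Total I = 38 724 935 mm⁴.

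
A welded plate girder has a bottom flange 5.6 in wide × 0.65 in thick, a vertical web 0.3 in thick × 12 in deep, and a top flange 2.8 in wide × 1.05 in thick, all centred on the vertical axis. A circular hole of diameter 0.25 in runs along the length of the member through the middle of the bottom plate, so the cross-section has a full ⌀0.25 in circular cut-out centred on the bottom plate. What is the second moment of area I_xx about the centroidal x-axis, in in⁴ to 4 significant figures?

I_xx ≈ 311.2 in⁴

Treat the section as a set of non-overlapping primitives; coordinates are from the bounding-box lower-left.
Bottom plate: 5.6 × 0.65, A = 3.64 in², y = 0.325 in, Ī = 0.128158 in⁴.
Web plate: 0.3 × 12, A = 3.6 in², y = 6.65 in, Ī = 43.2 in⁴.
Top plate: 2.8 × 1.05, A = 2.94 in², y = 13.175 in, Ī = 0.270113 in⁴.
Hole (subtracted): ⌀0.25, A = 0.0490874 in², y = 0.325 in, Ī = 0.000191748 in⁴.
Centroid: ȳ = ΣA·y / ΣA = 6.30166 in.
Transfer each piece to the centroidal x-axis using Ī + A·d² with d = y − 6.30166:
  bottom plate: d = -5.97666 in → contributes +130.151 in⁴
  web plate: d = 0.348342 in → contributes +43.6368 in⁴
  top plate: d = 6.87334 in → contributes +139.164 in⁴
  hole: d = -5.97666 in → contributes −1.75361 in⁴
Total I = 311.198 in⁴.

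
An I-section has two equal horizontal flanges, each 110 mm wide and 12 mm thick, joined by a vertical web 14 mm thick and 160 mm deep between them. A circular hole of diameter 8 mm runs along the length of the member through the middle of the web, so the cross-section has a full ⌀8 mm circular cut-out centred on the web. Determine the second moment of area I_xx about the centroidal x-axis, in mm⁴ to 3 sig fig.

I_xx ≈ 2.43 × 10⁷ mm⁴

Treat the section as a set of non-overlapping primitives; coordinates are from the bounding-box lower-left.
Bottom flange: 110 × 12, A = 1 320 mm², y = 6 mm, Ī = 15 840 mm⁴.
Web: 14 × 160, A = 2 240 mm², y = 92 mm, Ī = 4 778 667 mm⁴.
Top flange: 110 × 12, A = 1 320 mm², y = 178 mm, Ī = 15 840 mm⁴.
Hole (subtracted): ⌀8, A = 50.265 mm², y = 92 mm, Ī = 201.06 mm⁴.
By symmetry the centroid is at mid-height, ȳ = 92 mm.
Transfer each piece to the centroidal x-axis using Ī + A·d² with d = y − 92:
  bottom flange: d = -86 mm → contributes +9 778 560 mm⁴
  web: d = 0 mm → contributes +4 778 667 mm⁴
  top flange: d = 86 mm → contributes +9 778 560 mm⁴
  hole: d = 0 mm → contributes −201.06 mm⁴
Total I = 24 335 586 mm⁴.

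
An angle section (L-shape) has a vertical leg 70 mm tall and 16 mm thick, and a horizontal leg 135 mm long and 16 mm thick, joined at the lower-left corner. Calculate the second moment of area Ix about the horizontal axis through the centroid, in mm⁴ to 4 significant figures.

Treat the section as a set of non-overlapping primitives; coordinates are from the bounding-box lower-left.
Vertical leg: 16 × 70, A = 1 120 mm², y = 35 mm, Ī = 457 333 mm⁴.
Horizontal leg (remainder): 119 × 16, A = 1 904 mm², y = 8 mm, Ī = 40618.7 mm⁴.
Centroid: ȳ = ΣA·y / ΣA = 18 mm.
Transfer each piece to the horizontal axis through the centroid using Ī + A·d² with d = y − 18:
  vertical leg: d = 17 mm → contributes +781 013 mm⁴
  horizontal leg (remainder): d = -10 mm → contributes +231 019 mm⁴
Total I = 1 012 032 mm⁴.

Ix ≈ 1.012 × 10⁶ mm⁴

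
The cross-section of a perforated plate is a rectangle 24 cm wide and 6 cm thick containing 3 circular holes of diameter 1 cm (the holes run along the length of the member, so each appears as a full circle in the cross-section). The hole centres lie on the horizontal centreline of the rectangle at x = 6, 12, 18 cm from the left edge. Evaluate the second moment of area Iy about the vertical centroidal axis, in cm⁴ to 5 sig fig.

Iy ≈ 6855.3 cm⁴

Break the section into simple shapes (no overlaps), measuring from the bottom-left corner of the bounding box.
Plate: 24 × 6, A = 144 cm², x = 12 cm, Ī = 6 912 cm⁴.
Hole 1 (subtracted): ⌀1, A = 0.7853982 cm², x = 6 cm, Ī = 0.04908739 cm⁴.
Hole 2 (subtracted): ⌀1, A = 0.7853982 cm², x = 12 cm, Ī = 0.04908739 cm⁴.
Hole 3 (subtracted): ⌀1, A = 0.7853982 cm², x = 18 cm, Ī = 0.04908739 cm⁴.
By symmetry the centroid is at mid-width, x̄ = 12 cm.
Transfer each piece to the vertical centroidal axis using Ī + A·d² with d = x − 12:
  plate: d = 0 cm → contributes +6 912 cm⁴
  hole 1: d = -6 cm → contributes −28.32342 cm⁴
  hole 2: d = 0 cm → contributes −0.04908739 cm⁴
  hole 3: d = 6 cm → contributes −28.32342 cm⁴
Total I = 6855.304 cm⁴.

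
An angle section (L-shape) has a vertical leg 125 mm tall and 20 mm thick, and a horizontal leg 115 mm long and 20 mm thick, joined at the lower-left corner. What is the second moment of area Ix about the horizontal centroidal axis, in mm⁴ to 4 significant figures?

Treat the section as a set of non-overlapping primitives; coordinates are from the bounding-box lower-left.
Vertical leg: 20 × 125, A = 2 500 mm², y = 62.5 mm, Ī = 3 255 208 mm⁴.
Horizontal leg (remainder): 95 × 20, A = 1 900 mm², y = 10 mm, Ī = 63333.3 mm⁴.
Centroid: ȳ = ΣA·y / ΣA = 39.8295 mm.
Transfer each piece to the horizontal centroidal axis using Ī + A·d² with d = y − 39.8295:
  vertical leg: d = 22.6705 mm → contributes +4 540 082 mm⁴
  horizontal leg (remainder): d = -29.8295 mm → contributes +1 753 957 mm⁴
Total I = 6 294 039 mm⁴.

Ix ≈ 6.294 × 10⁶ mm⁴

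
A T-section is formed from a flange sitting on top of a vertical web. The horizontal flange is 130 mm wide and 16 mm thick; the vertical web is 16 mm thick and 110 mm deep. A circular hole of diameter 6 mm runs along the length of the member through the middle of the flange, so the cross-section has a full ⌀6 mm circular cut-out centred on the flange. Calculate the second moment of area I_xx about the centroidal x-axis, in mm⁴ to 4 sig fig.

Treat the section as a set of non-overlapping primitives; coordinates are from the bounding-box lower-left.
Flange: 130 × 16, A = 2 080 mm², y = 118 mm, Ī = 44373.3 mm⁴.
Web: 16 × 110, A = 1 760 mm², y = 55 mm, Ī = 1 774 667 mm⁴.
Hole (subtracted): ⌀6, A = 28.2743 mm², y = 118 mm, Ī = 63.6173 mm⁴.
Centroid: ȳ = ΣA·y / ΣA = 88.9108 mm.
Transfer each piece to the centroidal x-axis using Ī + A·d² with d = y − 88.9108:
  flange: d = 29.0892 mm → contributes +1 804 429 mm⁴
  web: d = -33.9108 mm → contributes +3 798 567 mm⁴
  hole: d = 29.0892 mm → contributes −23988.8 mm⁴
Total I = 5 579 007 mm⁴.

I_xx ≈ 5.579 × 10⁶ mm⁴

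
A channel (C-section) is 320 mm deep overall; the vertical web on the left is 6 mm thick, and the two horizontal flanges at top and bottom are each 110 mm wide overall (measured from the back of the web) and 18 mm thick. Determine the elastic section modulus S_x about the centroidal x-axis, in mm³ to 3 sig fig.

S_x ≈ 6.37 × 10⁵ mm³

Treat the section as a set of non-overlapping primitives; coordinates are from the bounding-box lower-left.
Web: 6 × 320, A = 1 920 mm², y = 160 mm, Ī = 16 384 000 mm⁴.
Top flange (beyond web): 104 × 18, A = 1 872 mm², y = 311 mm, Ī = 50 544 mm⁴.
Bottom flange (beyond web): 104 × 18, A = 1 872 mm², y = 9 mm, Ī = 50 544 mm⁴.
By symmetry the centroid is at mid-height, ȳ = 160 mm.
Transfer each piece to the centroidal x-axis using Ī + A·d² with d = y − 160:
  web: d = 0 mm → contributes +16 384 000 mm⁴
  top flange (beyond web): d = 151 mm → contributes +42 734 016 mm⁴
  bottom flange (beyond web): d = -151 mm → contributes +42 734 016 mm⁴
Total I = 101 852 032 mm⁴.
Extreme fibre distance c = 160 mm; S = I/c = 636 575 mm³.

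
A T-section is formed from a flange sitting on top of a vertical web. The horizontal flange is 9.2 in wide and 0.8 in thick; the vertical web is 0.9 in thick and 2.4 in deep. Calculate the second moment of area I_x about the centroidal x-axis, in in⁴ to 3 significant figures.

Treat the section as a set of non-overlapping primitives; coordinates are from the bounding-box lower-left.
Flange: 9.2 × 0.8, A = 7.36 in², y = 2.8 in, Ī = 0.39253 in⁴.
Web: 0.9 × 2.4, A = 2.16 in², y = 1.2 in, Ī = 1.0368 in⁴.
Centroid: ȳ = ΣA·y / ΣA = 2.437 in.
Transfer each piece to the centroidal x-axis using Ī + A·d² with d = y − 2.437:
  flange: d = 0.36303 in → contributes +1.3625 in⁴
  web: d = -1.237 in → contributes +4.3418 in⁴
Total I = 5.7043 in⁴.

I_x ≈ 5.70 in⁴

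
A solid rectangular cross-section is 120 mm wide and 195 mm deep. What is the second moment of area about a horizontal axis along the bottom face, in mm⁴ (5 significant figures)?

I_base ≈ 2.9660 × 10⁸ mm⁴

The section: 120 × 195, A = 23 400 mm², y = 97.5 mm, Ī = 74 148 750 mm⁴.
Transfer it to the bottom edge using Ī + A·d² with d = y − 0:
  the section: d = 97.5 mm → contributes +296 595 000 mm⁴
Total I = 296 595 000 mm⁴.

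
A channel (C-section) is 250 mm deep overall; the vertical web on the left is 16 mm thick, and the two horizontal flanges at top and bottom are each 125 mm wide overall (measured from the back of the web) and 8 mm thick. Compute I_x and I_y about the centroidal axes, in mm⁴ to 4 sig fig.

I_x ≈ 4.638 × 10⁷ mm⁴, I_y ≈ 6.556 × 10⁶ mm⁴

Treat the section as a set of non-overlapping primitives; coordinates are from the bounding-box lower-left.
Web: 16 × 250, A = 4 000 mm², y = 125 mm, Ī = 20 833 333 mm⁴.
Top flange (beyond web): 109 × 8, A = 872 mm², y = 246 mm, Ī = 4650.67 mm⁴.
Bottom flange (beyond web): 109 × 8, A = 872 mm², y = 4 mm, Ī = 4650.67 mm⁴.
By symmetry the centroid is at mid-height, ȳ = 125 mm.
Transfer each piece to the centroidal x-axis using Ī + A·d² with d = y − 125:
  web: d = 0 mm → contributes +20 833 333 mm⁴
  top flange (beyond web): d = 121 mm → contributes +12 771 603 mm⁴
  bottom flange (beyond web): d = -121 mm → contributes +12 771 603 mm⁴
Total I = 46 376 539 mm⁴.
For the y-axis: x̄ = 26.9763 mm.
Repeating about the centroidal y-axis gives I_y = 6 556 119 mm⁴.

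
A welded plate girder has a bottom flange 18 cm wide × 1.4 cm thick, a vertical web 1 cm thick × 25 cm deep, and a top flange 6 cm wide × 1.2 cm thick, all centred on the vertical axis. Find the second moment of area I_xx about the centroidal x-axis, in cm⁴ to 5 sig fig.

Treat the section as a set of non-overlapping primitives; coordinates are from the bounding-box lower-left.
Bottom plate: 18 × 1.4, A = 25.2 cm², y = 0.7 cm, Ī = 4.116 cm⁴.
Web plate: 1 × 25, A = 25 cm², y = 13.9 cm, Ī = 1302.083 cm⁴.
Top plate: 6 × 1.2, A = 7.2 cm², y = 27 cm, Ī = 0.864 cm⁴.
Centroid: ȳ = ΣA·y / ΣA = 9.748084 cm.
Transfer each piece to the centroidal x-axis using Ī + A·d² with d = y − 9.748084:
  bottom plate: d = -9.048084 cm → contributes +2067.185 cm⁴
  web plate: d = 4.151916 cm → contributes +1733.044 cm⁴
  top plate: d = 17.25192 cm → contributes +2143.79 cm⁴
Total I = 5944.019 cm⁴.

I_xx ≈ 5944.0 cm⁴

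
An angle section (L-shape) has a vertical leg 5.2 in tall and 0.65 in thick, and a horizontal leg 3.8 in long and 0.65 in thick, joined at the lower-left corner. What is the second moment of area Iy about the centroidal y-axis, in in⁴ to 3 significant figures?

Split into non-overlapping primitives; take the origin at the lower-left of the bounding box.
Vertical leg: 0.65 × 5.2, A = 3.38 in², x = 0.325 in, Ī = 0.119 in⁴.
Horizontal leg (remainder): 3.15 × 0.65, A = 2.0475 in², x = 2.225 in, Ī = 1.693 in⁴.
Centroid: x̄ = ΣA·x / ΣA = 1.0418 in.
Transfer each piece to the centroidal y-axis using Ī + A·d² with d = x − 1.0418:
  vertical leg: d = -0.71677 in → contributes +1.8555 in⁴
  horizontal leg (remainder): d = 1.1832 in → contributes +4.5596 in⁴
Total I = 6.4151 in⁴.

Iy ≈ 6.42 in⁴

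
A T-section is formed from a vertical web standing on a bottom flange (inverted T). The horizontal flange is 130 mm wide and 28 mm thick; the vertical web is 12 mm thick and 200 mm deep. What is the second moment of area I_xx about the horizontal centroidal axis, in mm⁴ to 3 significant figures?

I_xx ≈ 2.70 × 10⁷ mm⁴

Break the section into simple shapes (no overlaps), measuring from the bottom-left corner of the bounding box.
Flange: 130 × 28, A = 3 640 mm², y = 14 mm, Ī = 237 813 mm⁴.
Web: 12 × 200, A = 2 400 mm², y = 128 mm, Ī = 8 000 000 mm⁴.
Centroid: ȳ = ΣA·y / ΣA = 59.298 mm.
Transfer each piece to the horizontal centroidal axis using Ī + A·d² with d = y − 59.298:
  flange: d = -45.298 mm → contributes +7 706 766 mm⁴
  web: d = 68.702 mm → contributes +19 327 911 mm⁴
Total I = 27 034 677 mm⁴.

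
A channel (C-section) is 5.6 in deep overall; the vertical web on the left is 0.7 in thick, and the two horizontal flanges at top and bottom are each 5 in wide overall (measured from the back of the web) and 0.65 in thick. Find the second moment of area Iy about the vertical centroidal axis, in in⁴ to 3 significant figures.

Decompose the section into non-overlapping parts with the origin at the bottom-left of its bounding rectangle.
Web: 0.7 × 5.6, A = 3.92 in², x = 0.35 in, Ī = 0.16007 in⁴.
Top flange (beyond web): 4.3 × 0.65, A = 2.795 in², x = 2.85 in, Ī = 4.3066 in⁴.
Bottom flange (beyond web): 4.3 × 0.65, A = 2.795 in², x = 2.85 in, Ī = 4.3066 in⁴.
Centroid: x̄ = ΣA·x / ΣA = 1.8195 in.
Transfer each piece to the vertical centroidal axis using Ī + A·d² with d = x − 1.8195:
  web: d = -1.4695 in → contributes +8.6251 in⁴
  top flange (beyond web): d = 1.0305 in → contributes +7.2747 in⁴
  bottom flange (beyond web): d = 1.0305 in → contributes +7.2747 in⁴
Total I = 23.174 in⁴.

Iy ≈ 23.2 in⁴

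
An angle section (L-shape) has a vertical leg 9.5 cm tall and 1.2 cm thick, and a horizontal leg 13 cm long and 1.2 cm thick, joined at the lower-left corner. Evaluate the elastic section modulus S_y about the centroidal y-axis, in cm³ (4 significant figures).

S_y ≈ 49.15 cm³

Treat the section as a set of non-overlapping primitives; coordinates are from the bounding-box lower-left.
Vertical leg: 1.2 × 9.5, A = 11.4 cm², x = 0.6 cm, Ī = 1.368 cm⁴.
Horizontal leg (remainder): 11.8 × 1.2, A = 14.16 cm², x = 7.1 cm, Ī = 164.303 cm⁴.
Centroid: x̄ = ΣA·x / ΣA = 4.20094 cm.
Transfer each piece to the centroidal y-axis using Ī + A·d² with d = x − 4.20094:
  vertical leg: d = -3.60094 cm → contributes +149.189 cm⁴
  horizontal leg (remainder): d = 2.89906 cm → contributes +283.312 cm⁴
Total I = 432.501 cm⁴.
Extreme fibre distance c = 8.79906 cm; S = I/c = 49.1531 cm³.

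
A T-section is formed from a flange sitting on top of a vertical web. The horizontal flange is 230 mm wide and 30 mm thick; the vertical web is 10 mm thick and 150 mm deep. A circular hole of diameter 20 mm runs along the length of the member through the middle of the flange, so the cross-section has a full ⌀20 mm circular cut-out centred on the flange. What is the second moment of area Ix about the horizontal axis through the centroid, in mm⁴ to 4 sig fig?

Ix ≈ 1.322 × 10⁷ mm⁴

Treat the section as a set of non-overlapping primitives; coordinates are from the bounding-box lower-left.
Flange: 230 × 30, A = 6 900 mm², y = 165 mm, Ī = 517 500 mm⁴.
Web: 10 × 150, A = 1 500 mm², y = 75 mm, Ī = 2 812 500 mm⁴.
Hole (subtracted): ⌀20, A = 314.159 mm², y = 165 mm, Ī = 7853.98 mm⁴.
Centroid: ȳ = ΣA·y / ΣA = 148.304 mm.
Transfer each piece to the horizontal axis through the centroid using Ī + A·d² with d = y − 148.304:
  flange: d = 16.6959 mm → contributes +2 440 885 mm⁴
  web: d = -73.3041 mm → contributes +10 872 747 mm⁴
  hole: d = 16.6959 mm → contributes −95426.3 mm⁴
Total I = 13 218 206 mm⁴.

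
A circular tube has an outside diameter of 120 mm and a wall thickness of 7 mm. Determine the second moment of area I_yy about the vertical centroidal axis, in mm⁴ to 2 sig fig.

I_yy ≈ 4.0 × 10⁶ mm⁴

Decompose the section into non-overlapping parts with the origin at the bottom-left of its bounding rectangle.
Outer circle: ⌀120, A = 11 310 mm², x = 60 mm, Ī = 10 178 760 mm⁴.
Bore (subtracted): ⌀106, A = 8 825 mm², x = 60 mm, Ī = 6 197 169 mm⁴.
By symmetry the centroid is at mid-width, x̄ = 60 mm.
All pieces are centred on the vertical centroidal axis, so I = ΣĪ (holes subtracted) = 3 981 591 mm⁴.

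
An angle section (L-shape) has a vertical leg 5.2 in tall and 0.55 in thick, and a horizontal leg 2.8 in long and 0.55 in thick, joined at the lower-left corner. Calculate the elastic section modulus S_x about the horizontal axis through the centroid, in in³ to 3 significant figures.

Split into non-overlapping primitives; take the origin at the lower-left of the bounding box.
Vertical leg: 0.55 × 5.2, A = 2.86 in², y = 2.6 in, Ī = 6.4445 in⁴.
Horizontal leg (remainder): 2.25 × 0.55, A = 1.2375 in², y = 0.275 in, Ī = 0.031195 in⁴.
Centroid: ȳ = ΣA·y / ΣA = 1.8978 in.
Transfer each piece to the horizontal axis through the centroid using Ī + A·d² with d = y − 1.8978:
  vertical leg: d = 0.70218 in → contributes +7.8547 in⁴
  horizontal leg (remainder): d = -1.6228 in → contributes +3.2902 in⁴
Total I = 11.145 in⁴.
Extreme fibre distance c = 3.3022 in; S = I/c = 3.375 in³.

S_x ≈ 3.38 in³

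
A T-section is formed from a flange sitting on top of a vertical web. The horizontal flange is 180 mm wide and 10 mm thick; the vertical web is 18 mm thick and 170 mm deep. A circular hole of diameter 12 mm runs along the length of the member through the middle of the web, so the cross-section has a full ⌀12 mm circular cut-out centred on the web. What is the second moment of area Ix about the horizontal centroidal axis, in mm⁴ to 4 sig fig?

Break the section into simple shapes (no overlaps), measuring from the bottom-left corner of the bounding box.
Flange: 180 × 10, A = 1 800 mm², y = 175 mm, Ī = 15 000 mm⁴.
Web: 18 × 170, A = 3 060 mm², y = 85 mm, Ī = 7 369 500 mm⁴.
Hole (subtracted): ⌀12, A = 113.097 mm², y = 85 mm, Ī = 1017.88 mm⁴.
Centroid: ȳ = ΣA·y / ΣA = 119.128 mm.
Transfer each piece to the horizontal centroidal axis using Ī + A·d² with d = y − 119.128:
  flange: d = 55.8725 mm → contributes +5 634 122 mm⁴
  web: d = -34.1275 mm → contributes +10 933 443 mm⁴
  hole: d = -34.1275 mm → contributes −132 741 mm⁴
Total I = 16 434 824 mm⁴.

Ix ≈ 1.643 × 10⁷ mm⁴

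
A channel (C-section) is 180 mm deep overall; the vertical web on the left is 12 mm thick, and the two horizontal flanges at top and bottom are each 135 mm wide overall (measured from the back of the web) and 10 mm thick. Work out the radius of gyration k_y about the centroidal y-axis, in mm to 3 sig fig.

Decompose the section into non-overlapping parts with the origin at the bottom-left of its bounding rectangle.
Web: 12 × 180, A = 2 160 mm², x = 6 mm, Ī = 25 920 mm⁴.
Top flange (beyond web): 123 × 10, A = 1 230 mm², x = 73.5 mm, Ī = 1 550 723 mm⁴.
Bottom flange (beyond web): 123 × 10, A = 1 230 mm², x = 73.5 mm, Ī = 1 550 723 mm⁴.
Centroid: x̄ = ΣA·x / ΣA = 41.942 mm.
Transfer each piece to the centroidal y-axis using Ī + A·d² with d = x − 41.942:
  web: d = -35.942 mm → contributes +2 816 199 mm⁴
  top flange (beyond web): d = 31.558 mm → contributes +2 775 723 mm⁴
  bottom flange (beyond web): d = 31.558 mm → contributes +2 775 723 mm⁴
Total I = 8 367 644 mm⁴.
Radius of gyration: k = √(I/A) = √(8 367 644 / 4 620) = 42.558 mm.

k_y ≈ 42.6 mm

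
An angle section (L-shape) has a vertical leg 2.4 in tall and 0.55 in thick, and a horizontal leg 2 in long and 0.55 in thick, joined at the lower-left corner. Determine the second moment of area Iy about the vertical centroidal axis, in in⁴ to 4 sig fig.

Iy ≈ 0.6701 in⁴

Split into non-overlapping primitives; take the origin at the lower-left of the bounding box.
Vertical leg: 0.55 × 2.4, A = 1.32 in², x = 0.275 in, Ī = 0.033275 in⁴.
Horizontal leg (remainder): 1.45 × 0.55, A = 0.7975 in², x = 1.275 in, Ī = 0.139729 in⁴.
Centroid: x̄ = ΣA·x / ΣA = 0.651623 in.
Transfer each piece to the vertical centroidal axis using Ī + A·d² with d = x − 0.651623:
  vertical leg: d = -0.376623 in → contributes +0.220511 in⁴
  horizontal leg (remainder): d = 0.623377 in → contributes +0.449636 in⁴
Total I = 0.670147 in⁴.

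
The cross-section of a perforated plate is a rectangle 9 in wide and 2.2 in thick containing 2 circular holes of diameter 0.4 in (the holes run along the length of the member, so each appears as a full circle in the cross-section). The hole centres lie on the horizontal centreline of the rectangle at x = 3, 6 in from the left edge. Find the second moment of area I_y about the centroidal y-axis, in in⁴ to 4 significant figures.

I_y ≈ 133.1 in⁴

Split into non-overlapping primitives; take the origin at the lower-left of the bounding box.
Plate: 9 × 2.2, A = 19.8 in², x = 4.5 in, Ī = 133.65 in⁴.
Hole 1 (subtracted): ⌀0.4, A = 0.125664 in², x = 3 in, Ī = 0.00125664 in⁴.
Hole 2 (subtracted): ⌀0.4, A = 0.125664 in², x = 6 in, Ī = 0.00125664 in⁴.
By symmetry the centroid is at mid-width, x̄ = 4.5 in.
Transfer each piece to the centroidal y-axis using Ī + A·d² with d = x − 4.5:
  plate: d = 0 in → contributes +133.65 in⁴
  hole 1: d = -1.5 in → contributes −0.284 in⁴
  hole 2: d = 1.5 in → contributes −0.284 in⁴
Total I = 133.082 in⁴.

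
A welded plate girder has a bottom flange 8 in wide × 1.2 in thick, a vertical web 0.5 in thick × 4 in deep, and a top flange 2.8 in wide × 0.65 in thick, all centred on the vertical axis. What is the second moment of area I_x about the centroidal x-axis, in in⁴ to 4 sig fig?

Split into non-overlapping primitives; take the origin at the lower-left of the bounding box.
Bottom plate: 8 × 1.2, A = 9.6 in², y = 0.6 in, Ī = 1.152 in⁴.
Web plate: 0.5 × 4, A = 2 in², y = 3.2 in, Ī = 2.66667 in⁴.
Top plate: 2.8 × 0.65, A = 1.82 in², y = 5.525 in, Ī = 0.0640792 in⁴.
Centroid: ȳ = ΣA·y / ΣA = 1.6554 in.
Transfer each piece to the centroidal x-axis using Ī + A·d² with d = y − 1.6554:
  bottom plate: d = -1.0554 in → contributes +11.8452 in⁴
  web plate: d = 1.5446 in → contributes +7.43823 in⁴
  top plate: d = 3.8696 in → contributes +27.3164 in⁴
Total I = 46.5998 in⁴.

I_x ≈ 46.60 in⁴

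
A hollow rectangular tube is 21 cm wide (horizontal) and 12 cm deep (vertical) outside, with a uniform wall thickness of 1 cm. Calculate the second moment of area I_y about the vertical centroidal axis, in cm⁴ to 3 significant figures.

I_y ≈ 3550 cm⁴

Decompose the section into non-overlapping parts with the origin at the bottom-left of its bounding rectangle.
Outer rectangle: 21 × 12, A = 252 cm², x = 10.5 cm, Ī = 9 261 cm⁴.
Inner void (subtracted): 19 × 10, A = 190 cm², x = 10.5 cm, Ī = 5715.8 cm⁴.
By symmetry the centroid is at mid-width, x̄ = 10.5 cm.
All pieces are centred on the vertical centroidal axis, so I = ΣĪ (holes subtracted) = 3545.2 cm⁴.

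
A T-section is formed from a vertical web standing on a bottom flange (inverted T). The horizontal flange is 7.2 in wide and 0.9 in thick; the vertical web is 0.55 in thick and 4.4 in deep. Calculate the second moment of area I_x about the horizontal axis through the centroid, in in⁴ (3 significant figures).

Break the section into simple shapes (no overlaps), measuring from the bottom-left corner of the bounding box.
Flange: 7.2 × 0.9, A = 6.48 in², y = 0.45 in, Ī = 0.4374 in⁴.
Web: 0.55 × 4.4, A = 2.42 in², y = 3.1 in, Ī = 3.9043 in⁴.
Centroid: ȳ = ΣA·y / ΣA = 1.1706 in.
Transfer each piece to the horizontal axis through the centroid using Ī + A·d² with d = y − 1.1706:
  flange: d = -0.72056 in → contributes +3.8019 in⁴
  web: d = 1.9294 in → contributes +12.913 in⁴
Total I = 16.715 in⁴.

I_x ≈ 16.7 in⁴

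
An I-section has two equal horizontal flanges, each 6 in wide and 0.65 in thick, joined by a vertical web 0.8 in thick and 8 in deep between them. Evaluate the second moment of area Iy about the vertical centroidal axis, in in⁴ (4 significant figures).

Iy ≈ 23.74 in⁴

Split into non-overlapping primitives; take the origin at the lower-left of the bounding box.
Bottom flange: 6 × 0.65, A = 3.9 in², x = 3 in, Ī = 11.7 in⁴.
Web: 0.8 × 8, A = 6.4 in², x = 3 in, Ī = 0.341333 in⁴.
Top flange: 6 × 0.65, A = 3.9 in², x = 3 in, Ī = 11.7 in⁴.
By symmetry the centroid is at mid-width, x̄ = 3 in.
All pieces are centred on the vertical centroidal axis, so I = ΣĪ = 23.7413 in⁴.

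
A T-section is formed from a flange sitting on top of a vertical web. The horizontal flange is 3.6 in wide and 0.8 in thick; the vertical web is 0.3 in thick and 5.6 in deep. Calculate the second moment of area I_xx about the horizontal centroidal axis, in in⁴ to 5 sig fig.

I_xx ≈ 15.409 in⁴

Break the section into simple shapes (no overlaps), measuring from the bottom-left corner of the bounding box.
Flange: 3.6 × 0.8, A = 2.88 in², y = 6 in, Ī = 0.1536 in⁴.
Web: 0.3 × 5.6, A = 1.68 in², y = 2.8 in, Ī = 4.3904 in⁴.
Centroid: ȳ = ΣA·y / ΣA = 4.821053 in.
Transfer each piece to the horizontal centroidal axis using Ī + A·d² with d = y − 4.821053:
  flange: d = 1.178947 in → contributes +4.156561 in⁴
  web: d = -2.021053 in → contributes +11.25262 in⁴
Total I = 15.40918 in⁴.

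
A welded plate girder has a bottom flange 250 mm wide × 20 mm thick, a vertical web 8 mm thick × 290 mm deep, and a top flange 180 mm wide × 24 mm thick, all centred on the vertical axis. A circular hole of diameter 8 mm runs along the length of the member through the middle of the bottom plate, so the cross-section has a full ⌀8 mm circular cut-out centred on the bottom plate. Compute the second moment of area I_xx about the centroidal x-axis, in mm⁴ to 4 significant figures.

Split into non-overlapping primitives; take the origin at the lower-left of the bounding box.
Bottom plate: 250 × 20, A = 5 000 mm², y = 10 mm, Ī = 166 667 mm⁴.
Web plate: 8 × 290, A = 2 320 mm², y = 165 mm, Ī = 16 259 333 mm⁴.
Top plate: 180 × 24, A = 4 320 mm², y = 322 mm, Ī = 207 360 mm⁴.
Hole (subtracted): ⌀8, A = 50.2655 mm², y = 10 mm, Ī = 201.062 mm⁴.
Centroid: ȳ = ΣA·y / ΣA = 157.323 mm.
Transfer each piece to the centroidal x-axis using Ī + A·d² with d = y − 157.323:
  bottom plate: d = -147.323 mm → contributes +108 687 703 mm⁴
  web plate: d = 7.67652 mm → contributes +16 396 049 mm⁴
  top plate: d = 164.677 mm → contributes +117 358 662 mm⁴
  hole: d = -147.323 mm → contributes −1 091 174 mm⁴
Total I = 241 351 239 mm⁴.

I_xx ≈ 2.414 × 10⁸ mm⁴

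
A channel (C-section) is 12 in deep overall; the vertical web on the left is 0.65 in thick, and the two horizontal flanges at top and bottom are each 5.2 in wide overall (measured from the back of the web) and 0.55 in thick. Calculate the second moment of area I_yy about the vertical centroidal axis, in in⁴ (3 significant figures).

Split into non-overlapping primitives; take the origin at the lower-left of the bounding box.
Web: 0.65 × 12, A = 7.8 in², x = 0.325 in, Ī = 0.27463 in⁴.
Top flange (beyond web): 4.55 × 0.55, A = 2.5025 in², x = 2.925 in, Ī = 4.3173 in⁴.
Bottom flange (beyond web): 4.55 × 0.55, A = 2.5025 in², x = 2.925 in, Ī = 4.3173 in⁴.
Centroid: x̄ = ΣA·x / ΣA = 1.3412 in.
Transfer each piece to the vertical centroidal axis using Ī + A·d² with d = x − 1.3412:
  web: d = -1.0162 in → contributes +8.3301 in⁴
  top flange (beyond web): d = 1.5838 in → contributes +10.594 in⁴
  bottom flange (beyond web): d = 1.5838 in → contributes +10.594 in⁴
Total I = 29.519 in⁴.

I_yy ≈ 29.5 in⁴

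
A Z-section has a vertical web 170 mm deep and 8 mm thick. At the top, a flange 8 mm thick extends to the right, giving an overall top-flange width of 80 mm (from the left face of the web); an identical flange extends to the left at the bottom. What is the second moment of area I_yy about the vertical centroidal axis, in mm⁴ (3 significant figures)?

I_yy ≈ 2.35 × 10⁶ mm⁴

Split into non-overlapping primitives; take the origin at the lower-left of the bounding box.
Web: 8 × 170, A = 1 360 mm², x = 76 mm, Ī = 7253.3 mm⁴.
Top flange (beyond web): 72 × 8, A = 576 mm², x = 116 mm, Ī = 248 832 mm⁴.
Bottom flange (beyond web): 72 × 8, A = 576 mm², x = 36 mm, Ī = 248 832 mm⁴.
Centroid: x̄ = ΣA·x / ΣA = 76 mm.
Transfer each piece to the vertical centroidal axis using Ī + A·d² with d = x − 76:
  web: d = 0 mm → contributes +7253.3 mm⁴
  top flange (beyond web): d = 40 mm → contributes +1 170 432 mm⁴
  bottom flange (beyond web): d = -40 mm → contributes +1 170 432 mm⁴
Total I = 2 348 117 mm⁴.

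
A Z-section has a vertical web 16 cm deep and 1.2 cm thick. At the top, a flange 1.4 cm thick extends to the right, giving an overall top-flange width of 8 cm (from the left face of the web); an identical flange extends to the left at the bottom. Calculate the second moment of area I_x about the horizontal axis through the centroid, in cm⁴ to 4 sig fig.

Break the section into simple shapes (no overlaps), measuring from the bottom-left corner of the bounding box.
Web: 1.2 × 16, A = 19.2 cm², y = 8 cm, Ī = 409.6 cm⁴.
Top flange (beyond web): 6.8 × 1.4, A = 9.52 cm², y = 15.3 cm, Ī = 1.55493 cm⁴.
Bottom flange (beyond web): 6.8 × 1.4, A = 9.52 cm², y = 0.7 cm, Ī = 1.55493 cm⁴.
Centroid: ȳ = ΣA·y / ΣA = 8 cm.
Transfer each piece to the horizontal axis through the centroid using Ī + A·d² with d = y − 8:
  web: d = 0 cm → contributes +409.6 cm⁴
  top flange (beyond web): d = 7.3 cm → contributes +508.876 cm⁴
  bottom flange (beyond web): d = -7.3 cm → contributes +508.876 cm⁴
Total I = 1427.35 cm⁴.

I_x ≈ 1427 cm⁴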